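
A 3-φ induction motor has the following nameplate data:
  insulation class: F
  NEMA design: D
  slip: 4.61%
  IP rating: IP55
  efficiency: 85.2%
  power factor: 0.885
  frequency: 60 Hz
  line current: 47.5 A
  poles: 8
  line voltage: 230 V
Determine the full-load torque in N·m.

P_in = √3·V·I·cosφ = 1.732 × 230 × 47.5 × 0.885 = 16746 W
P_out = η·P_in = 0.852 × 16746 = 14268 W
n_s = 120×60/8 = 900 rpm; n = 900×(1−0.0461) = 859 rpm
ω = 2π×859/60 = 89.95 rad/s
τ = P_out/ω = 14268/89.95 = 159 N·m

159 N·m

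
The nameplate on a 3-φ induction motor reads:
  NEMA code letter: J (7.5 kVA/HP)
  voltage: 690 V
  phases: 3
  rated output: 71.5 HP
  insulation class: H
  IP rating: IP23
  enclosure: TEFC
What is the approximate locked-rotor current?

449 A

S_LR = 7.5 × 71.5 = 536.25 kVA
I_LR = S_LR/(√3·V_L) = 536250/(1.732×690) = 449 A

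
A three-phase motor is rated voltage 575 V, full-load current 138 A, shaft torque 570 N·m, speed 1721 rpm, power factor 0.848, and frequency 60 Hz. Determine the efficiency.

88.1 %

ω = 2π × 1721/60 = 180.2 rad/s; P_out = τω = 570 × 180.2 = 102714 W
P_in = √3·V_L·I_L·cosφ = 1.732 × 575 × 138 × 0.848 = 116544 W
η = P_out / P_in = 102714 / 116544 = 0.881 = 88.1%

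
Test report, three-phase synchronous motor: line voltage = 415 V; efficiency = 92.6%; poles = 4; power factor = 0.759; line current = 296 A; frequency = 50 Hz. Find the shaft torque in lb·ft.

702 lb·ft

P_in = √3·V·I·cosφ = 1.732 × 415 × 296 × 0.759 = 161484 W
P_out = η·P_in = 0.926 × 161484 = 149534 W
n = n_s = 120×50/4 = 1500 rpm (synchronous)
ω = 2π×1500/60 = 157.1 rad/s
τ = P_out/ω = 149534/157.1 = 951.8 N·m
In lb·ft: 951.8/1.356 = 702 lb·ft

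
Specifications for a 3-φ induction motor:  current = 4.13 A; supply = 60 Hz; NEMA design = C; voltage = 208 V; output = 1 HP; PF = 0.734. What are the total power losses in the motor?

346 W

P_in = √3·V·I·cosφ = 1.732×208×4.13×0.734 = 1092 W
P_out = 1×746 = 746 W
Losses = P_in − P_out = 1092 − 746 = 346 W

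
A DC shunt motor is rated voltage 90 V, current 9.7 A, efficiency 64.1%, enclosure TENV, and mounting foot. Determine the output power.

0.56 kW

P_in = V·I = 90 × 9.7 = 873 W
P_out = η·P_in = 0.641 × 873 = 560 W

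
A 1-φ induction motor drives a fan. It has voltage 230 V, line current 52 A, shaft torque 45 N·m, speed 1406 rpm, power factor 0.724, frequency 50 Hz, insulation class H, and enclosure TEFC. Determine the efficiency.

76.5 %

ω = 2π × 1406/60 = 147.2 rad/s; P_out = τω = 45 × 147.2 = 6624 W
P_in = V·I·cosφ = 230 × 52 × 0.724 = 8659 W
η = P_out / P_in = 6624 / 8659 = 0.765 = 76.5%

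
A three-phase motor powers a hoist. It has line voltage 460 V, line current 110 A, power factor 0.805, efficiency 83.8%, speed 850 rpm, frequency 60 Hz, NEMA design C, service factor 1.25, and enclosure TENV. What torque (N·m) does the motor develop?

P_in = √3·V·I·cosφ = 1.732 × 460 × 110 × 0.805 = 70550 W
P_out = η·P_in = 0.838 × 70550 = 59121 W
n = 850 rpm
ω = 2π×850/60 = 89.01 rad/s
τ = P_out/ω = 59121/89.01 = 664 N·m

664 N·m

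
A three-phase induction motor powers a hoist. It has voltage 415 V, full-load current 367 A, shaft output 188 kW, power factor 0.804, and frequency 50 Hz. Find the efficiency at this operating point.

88.6 %

P_out = 188 kW = 188000 W
P_in = √3·V_L·I_L·cosφ = 1.732 × 415 × 367 × 0.804 = 212089 W
η = P_out / P_in = 188000 / 212089 = 0.886 = 88.6%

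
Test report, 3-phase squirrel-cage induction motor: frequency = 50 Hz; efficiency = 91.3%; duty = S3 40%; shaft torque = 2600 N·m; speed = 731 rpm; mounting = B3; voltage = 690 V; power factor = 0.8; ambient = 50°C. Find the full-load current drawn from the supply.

ω = 2π×731/60 = 76.55 rad/s; P_out = τω = 2600 × 76.55 = 199030 W
P_in = P_out / η = 199030 / 0.913 = 217996 W
I_L = P_in / (√3·V_L·cosφ) = 217996 / (1.732 × 690 × 0.8) = 228 A

228 A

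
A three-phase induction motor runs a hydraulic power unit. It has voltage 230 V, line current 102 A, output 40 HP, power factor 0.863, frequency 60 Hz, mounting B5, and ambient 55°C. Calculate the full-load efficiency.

85.1 %

P_out = 40 × 746 = 29840 W
P_in = √3·V_L·I_L·cosφ = 1.732 × 230 × 102 × 0.863 = 35066 W
η = P_out / P_in = 29840 / 35066 = 0.851 = 85.1%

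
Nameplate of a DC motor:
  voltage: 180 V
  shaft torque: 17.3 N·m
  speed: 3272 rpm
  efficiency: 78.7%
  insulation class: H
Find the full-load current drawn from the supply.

ω = 2π×3272/60 = 342.6 rad/s; P_out = τω = 17.3 × 342.6 = 5927 W
P_in = P_out / η = 5927 / 0.787 = 7531 W
I = P_in / V = 7531 / 180 = 41.8 A

41.8 A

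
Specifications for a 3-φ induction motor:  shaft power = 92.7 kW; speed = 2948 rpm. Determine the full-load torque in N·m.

300 N·m

ω = 2π × 2948/60 = 308.7 rad/s
τ = P/ω = 92700/308.7 = 300 N·m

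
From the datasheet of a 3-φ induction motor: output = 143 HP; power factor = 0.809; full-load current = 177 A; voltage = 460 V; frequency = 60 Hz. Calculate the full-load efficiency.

93.5 %

P_out = 143 × 746 = 106678 W
P_in = √3·V_L·I_L·cosφ = 1.732 × 460 × 177 × 0.809 = 114085 W
η = P_out / P_in = 106678 / 114085 = 0.935 = 93.5%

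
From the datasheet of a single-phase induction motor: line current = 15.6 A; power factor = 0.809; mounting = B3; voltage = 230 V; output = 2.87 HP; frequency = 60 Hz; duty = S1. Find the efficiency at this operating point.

73.8 %

P_out = 2.87 × 746 = 2141 W
P_in = V·I·cosφ = 230 × 15.6 × 0.809 = 2903 W
η = P_out / P_in = 2141 / 2903 = 0.738 = 73.8%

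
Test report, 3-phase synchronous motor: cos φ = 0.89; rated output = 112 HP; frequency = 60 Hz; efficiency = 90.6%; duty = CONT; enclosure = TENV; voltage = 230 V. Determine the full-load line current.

P_out = 112 × 746 = 83552 W
P_in = P_out / η = 83552 / 0.906 = 92221 W
I_L = P_in / (√3·V_L·cosφ) = 92221 / (1.732 × 230 × 0.89) = 260 A

260 A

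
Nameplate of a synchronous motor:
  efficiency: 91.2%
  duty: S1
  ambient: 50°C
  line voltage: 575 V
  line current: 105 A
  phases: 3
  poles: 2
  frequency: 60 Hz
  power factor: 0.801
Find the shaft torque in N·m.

203 N·m

P_in = √3·V·I·cosφ = 1.732 × 575 × 105 × 0.801 = 83760 W
P_out = η·P_in = 0.912 × 83760 = 76389 W
n = n_s = 120×60/2 = 3600 rpm (synchronous)
ω = 2π×3600/60 = 377 rad/s
τ = P_out/ω = 76389/377 = 203 N·m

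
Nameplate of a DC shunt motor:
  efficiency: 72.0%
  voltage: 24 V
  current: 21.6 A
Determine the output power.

P_in = V·I = 24 × 21.6 = 518 W
P_out = η·P_in = 0.72 × 518 = 373 W

0.373 kW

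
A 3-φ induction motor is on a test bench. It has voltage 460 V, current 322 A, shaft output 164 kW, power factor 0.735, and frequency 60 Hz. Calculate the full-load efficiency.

P_out = 164 kW = 164000 W
P_in = √3·V_L·I_L·cosφ = 1.732 × 460 × 322 × 0.735 = 188560 W
η = P_out / P_in = 164000 / 188560 = 0.870 = 87.0%

87.0 %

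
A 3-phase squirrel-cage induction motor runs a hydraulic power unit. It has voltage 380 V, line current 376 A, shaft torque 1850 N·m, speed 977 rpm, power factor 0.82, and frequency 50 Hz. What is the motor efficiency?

93.3 %

ω = 2π × 977/60 = 102.3 rad/s; P_out = τω = 1850 × 102.3 = 189255 W
P_in = √3·V_L·I_L·cosφ = 1.732 × 380 × 376 × 0.82 = 202924 W
η = P_out / P_in = 189255 / 202924 = 0.933 = 93.3%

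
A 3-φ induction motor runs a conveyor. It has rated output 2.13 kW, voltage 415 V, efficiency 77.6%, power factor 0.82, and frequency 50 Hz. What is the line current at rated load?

4.66 A

P_out = 2.13 kW = 2130 W
P_in = P_out / η = 2130 / 0.776 = 2745 W
I_L = P_in / (√3·V_L·cosφ) = 2745 / (1.732 × 415 × 0.82) = 4.66 A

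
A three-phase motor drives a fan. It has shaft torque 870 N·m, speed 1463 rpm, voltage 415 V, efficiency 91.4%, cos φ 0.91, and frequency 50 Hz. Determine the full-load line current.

ω = 2π×1463/60 = 153.2 rad/s; P_out = τω = 870 × 153.2 = 133284 W
P_in = P_out / η = 133284 / 0.914 = 145825 W
I_L = P_in / (√3·V_L·cosφ) = 145825 / (1.732 × 415 × 0.91) = 223 A

223 A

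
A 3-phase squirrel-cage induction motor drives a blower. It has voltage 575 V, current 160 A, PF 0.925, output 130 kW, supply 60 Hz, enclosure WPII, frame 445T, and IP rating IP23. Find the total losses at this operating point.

P_in = √3·V·I·cosφ = 1.732×575×160×0.925 = 147393 W
P_out = 130000 W
Losses = P_in − P_out = 147393 − 130000 = 17393 W

17.4 kW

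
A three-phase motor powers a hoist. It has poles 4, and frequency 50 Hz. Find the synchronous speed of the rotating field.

1500 rpm

n_s = 120f/p = 120×50/4 = 1500 rpm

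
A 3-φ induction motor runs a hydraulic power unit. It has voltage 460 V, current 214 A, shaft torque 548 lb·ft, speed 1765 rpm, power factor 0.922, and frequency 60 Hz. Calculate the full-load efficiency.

τ = 548 lb·ft × 1.356 = 743.1 N·m
ω = 2π × 1765/60 = 184.8 rad/s; P_out = τω = 743.1 × 184.8 = 137325 W
P_in = √3·V_L·I_L·cosφ = 1.732 × 460 × 214 × 0.922 = 157199 W
η = P_out / P_in = 137325 / 157199 = 0.874 = 87.4%

87.4 %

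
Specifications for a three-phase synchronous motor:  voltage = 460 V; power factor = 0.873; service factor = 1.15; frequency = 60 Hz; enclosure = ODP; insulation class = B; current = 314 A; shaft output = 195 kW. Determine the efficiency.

89.3 %

P_out = 195 kW = 195000 W
P_in = √3·V_L·I_L·cosφ = 1.732 × 460 × 314 × 0.873 = 218398 W
η = P_out / P_in = 195000 / 218398 = 0.893 = 89.3%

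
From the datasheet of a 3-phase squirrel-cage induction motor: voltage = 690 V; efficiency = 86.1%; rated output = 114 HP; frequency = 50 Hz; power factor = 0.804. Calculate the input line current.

103 A

P_out = 114 × 746 = 85044 W
P_in = P_out / η = 85044 / 0.861 = 98774 W
I_L = P_in / (√3·V_L·cosφ) = 98774 / (1.732 × 690 × 0.804) = 103 A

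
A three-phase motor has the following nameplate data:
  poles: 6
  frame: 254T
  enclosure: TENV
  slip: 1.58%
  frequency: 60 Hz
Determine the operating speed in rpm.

1181 rpm

n_s = 120f/p = 120×60/6 = 1200 rpm
n = n_s(1 − s) = 1200 × (1 − 0.0158) = 1181 rpm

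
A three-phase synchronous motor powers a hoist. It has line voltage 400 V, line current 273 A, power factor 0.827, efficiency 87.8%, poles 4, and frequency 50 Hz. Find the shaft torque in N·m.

874 N·m

P_in = √3·V·I·cosφ = 1.732 × 400 × 273 × 0.827 = 156414 W
P_out = η·P_in = 0.878 × 156414 = 137331 W
n = n_s = 120×50/4 = 1500 rpm (synchronous)
ω = 2π×1500/60 = 157.1 rad/s
τ = P_out/ω = 137331/157.1 = 874 N·m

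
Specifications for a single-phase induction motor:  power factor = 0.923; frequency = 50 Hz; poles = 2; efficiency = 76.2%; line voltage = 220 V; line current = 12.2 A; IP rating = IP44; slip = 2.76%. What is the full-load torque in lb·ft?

4.56 lb·ft

P_in = V·I·cosφ = 220 × 12.2 × 0.923 = 2477 W
P_out = η·P_in = 0.762 × 2477 = 1887 W
n_s = 120×50/2 = 3000 rpm; n = 3000×(1−0.0276) = 2917 rpm
ω = 2π×2917/60 = 305.5 rad/s
τ = P_out/ω = 1887/305.5 = 6.177 N·m
In lb·ft: 6.177/1.356 = 4.56 lb·ft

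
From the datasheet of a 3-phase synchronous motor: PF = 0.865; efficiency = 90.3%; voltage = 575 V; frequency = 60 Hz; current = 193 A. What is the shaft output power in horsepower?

P_in = √3·V·I·cosφ = 1.732 × 575 × 193 × 0.865 = 166261 W
P_out = η·P_in = 0.903 × 166261 = 150134 W
= 150134/746 = 201 HP

201 HP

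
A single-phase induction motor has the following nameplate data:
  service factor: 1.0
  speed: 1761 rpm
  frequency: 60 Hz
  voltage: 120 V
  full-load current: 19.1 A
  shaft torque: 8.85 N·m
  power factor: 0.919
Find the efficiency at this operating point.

ω = 2π × 1761/60 = 184.4 rad/s; P_out = τω = 8.85 × 184.4 = 1632 W
P_in = V·I·cosφ = 120 × 19.1 × 0.919 = 2106 W
η = P_out / P_in = 1632 / 2106 = 0.775 = 77.5%

77.5 %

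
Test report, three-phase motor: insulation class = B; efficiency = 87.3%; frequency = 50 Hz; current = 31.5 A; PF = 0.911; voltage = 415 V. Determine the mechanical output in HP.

24.1 HP

P_in = √3·V·I·cosφ = 1.732 × 415 × 31.5 × 0.911 = 20626 W
P_out = η·P_in = 0.873 × 20626 = 18006 W
= 18006/746 = 24.1 HP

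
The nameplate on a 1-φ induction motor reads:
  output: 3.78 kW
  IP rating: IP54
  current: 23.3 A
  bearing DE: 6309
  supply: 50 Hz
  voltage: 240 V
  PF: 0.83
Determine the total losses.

861 W

P_in = V·I·cosφ = 240×23.3×0.83 = 4641 W
P_out = 3780 W
Losses = P_in − P_out = 4641 − 3780 = 861 W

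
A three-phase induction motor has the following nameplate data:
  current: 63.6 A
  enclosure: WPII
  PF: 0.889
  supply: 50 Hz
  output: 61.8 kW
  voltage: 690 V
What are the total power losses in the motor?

P_in = √3·V·I·cosφ = 1.732×690×63.6×0.889 = 67570 W
P_out = 61800 W
Losses = P_in − P_out = 67570 − 61800 = 5770 W

5.77 kW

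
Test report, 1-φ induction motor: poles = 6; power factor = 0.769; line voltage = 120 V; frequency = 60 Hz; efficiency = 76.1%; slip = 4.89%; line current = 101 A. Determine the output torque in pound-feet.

43.8 lb·ft

P_in = V·I·cosφ = 120 × 101 × 0.769 = 9320 W
P_out = η·P_in = 0.761 × 9320 = 7093 W
n_s = 120×60/6 = 1200 rpm; n = 1200×(1−0.0489) = 1141 rpm
ω = 2π×1141/60 = 119.5 rad/s
τ = P_out/ω = 7093/119.5 = 59.36 N·m
In lb·ft: 59.36/1.356 = 43.8 lb·ft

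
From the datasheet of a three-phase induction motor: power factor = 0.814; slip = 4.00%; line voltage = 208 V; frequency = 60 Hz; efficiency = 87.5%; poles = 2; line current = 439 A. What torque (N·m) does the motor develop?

311 N·m

P_in = √3·V·I·cosφ = 1.732 × 208 × 439 × 0.814 = 128736 W
P_out = η·P_in = 0.875 × 128736 = 112644 W
n_s = 120×60/2 = 3600 rpm; n = 3600×(1−0.04) = 3456 rpm
ω = 2π×3456/60 = 361.9 rad/s
τ = P_out/ω = 112644/361.9 = 311 N·m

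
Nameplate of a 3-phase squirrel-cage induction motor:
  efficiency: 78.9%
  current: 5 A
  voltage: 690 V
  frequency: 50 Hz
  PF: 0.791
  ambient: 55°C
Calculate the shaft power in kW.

3.73 kW

P_in = √3·V·I·cosφ = 1.732 × 690 × 5 × 0.791 = 4727 W
P_out = η·P_in = 0.789 × 4727 = 3730 W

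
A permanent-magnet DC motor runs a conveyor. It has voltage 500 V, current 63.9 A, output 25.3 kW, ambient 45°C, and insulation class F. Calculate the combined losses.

P_in = V·I = 500×63.9 = 31950 W
P_out = 25300 W
Losses = P_in − P_out = 31950 − 25300 = 6650 W

6.65 kW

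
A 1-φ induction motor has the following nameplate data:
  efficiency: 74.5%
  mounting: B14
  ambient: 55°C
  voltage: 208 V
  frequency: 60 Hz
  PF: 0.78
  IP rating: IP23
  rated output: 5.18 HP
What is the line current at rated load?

P_out = 5.18 × 746 = 3864 W
P_in = P_out / η = 3864 / 0.745 = 5187 W
I = P_in / (V·cosφ) = 5187 / (208 × 0.78) = 32 A

32 A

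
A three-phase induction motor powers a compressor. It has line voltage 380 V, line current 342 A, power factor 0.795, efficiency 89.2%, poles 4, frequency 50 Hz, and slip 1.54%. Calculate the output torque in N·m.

P_in = √3·V·I·cosφ = 1.732 × 380 × 342 × 0.795 = 178947 W
P_out = η·P_in = 0.892 × 178947 = 159621 W
n_s = 120×50/4 = 1500 rpm; n = 1500×(1−0.0154) = 1477 rpm
ω = 2π×1477/60 = 154.7 rad/s
τ = P_out/ω = 159621/154.7 = 1030 N·m

1030 N·m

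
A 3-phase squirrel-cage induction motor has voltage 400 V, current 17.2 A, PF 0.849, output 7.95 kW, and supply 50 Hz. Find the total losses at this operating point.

2170 W

P_in = √3·V·I·cosφ = 1.732×400×17.2×0.849 = 10117 W
P_out = 7950 W
Losses = P_in − P_out = 10117 − 7950 = 2167 W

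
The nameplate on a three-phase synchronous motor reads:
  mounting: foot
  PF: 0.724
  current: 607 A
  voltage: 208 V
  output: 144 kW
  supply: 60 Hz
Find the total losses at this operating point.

14300 W

P_in = √3·V·I·cosφ = 1.732×208×607×0.724 = 158321 W
P_out = 144000 W
Losses = P_in − P_out = 158321 − 144000 = 14321 W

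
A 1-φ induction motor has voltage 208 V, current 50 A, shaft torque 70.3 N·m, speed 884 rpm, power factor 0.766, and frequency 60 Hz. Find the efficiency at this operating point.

81.7 %

ω = 2π × 884/60 = 92.57 rad/s; P_out = τω = 70.3 × 92.57 = 6508 W
P_in = V·I·cosφ = 208 × 50 × 0.766 = 7966 W
η = P_out / P_in = 6508 / 7966 = 0.817 = 81.7%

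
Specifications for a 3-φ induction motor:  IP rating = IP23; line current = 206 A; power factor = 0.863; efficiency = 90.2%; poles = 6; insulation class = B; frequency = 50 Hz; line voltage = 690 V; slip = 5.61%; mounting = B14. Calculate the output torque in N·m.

1940 N·m

P_in = √3·V·I·cosφ = 1.732 × 690 × 206 × 0.863 = 212459 W
P_out = η·P_in = 0.902 × 212459 = 191638 W
n_s = 120×50/6 = 1000 rpm; n = 1000×(1−0.0561) = 944 rpm
ω = 2π×944/60 = 98.86 rad/s
τ = P_out/ω = 191638/98.86 = 1940 N·m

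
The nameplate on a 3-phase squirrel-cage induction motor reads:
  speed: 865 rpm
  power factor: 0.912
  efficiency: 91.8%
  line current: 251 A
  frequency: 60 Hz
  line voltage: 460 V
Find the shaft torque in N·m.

1850 N·m

P_in = √3·V·I·cosφ = 1.732 × 460 × 251 × 0.912 = 182379 W
P_out = η·P_in = 0.918 × 182379 = 167424 W
n = 865 rpm
ω = 2π×865/60 = 90.58 rad/s
τ = P_out/ω = 167424/90.58 = 1850 N·m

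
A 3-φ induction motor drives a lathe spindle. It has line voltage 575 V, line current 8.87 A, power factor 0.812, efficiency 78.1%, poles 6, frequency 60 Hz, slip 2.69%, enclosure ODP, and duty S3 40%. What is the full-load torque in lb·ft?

P_in = √3·V·I·cosφ = 1.732 × 575 × 8.87 × 0.812 = 7173 W
P_out = η·P_in = 0.781 × 7173 = 5602 W
n_s = 120×60/6 = 1200 rpm; n = 1200×(1−0.0269) = 1168 rpm
ω = 2π×1168/60 = 122.3 rad/s
τ = P_out/ω = 5602/122.3 = 45.81 N·m
In lb·ft: 45.81/1.356 = 33.8 lb·ft

33.8 lb·ft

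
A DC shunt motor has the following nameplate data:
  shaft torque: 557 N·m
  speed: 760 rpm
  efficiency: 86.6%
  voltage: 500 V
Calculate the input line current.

102 A

ω = 2π×760/60 = 79.59 rad/s; P_out = τω = 557 × 79.59 = 44332 W
P_in = P_out / η = 44332 / 0.866 = 51192 W
I = P_in / V = 51192 / 500 = 102 A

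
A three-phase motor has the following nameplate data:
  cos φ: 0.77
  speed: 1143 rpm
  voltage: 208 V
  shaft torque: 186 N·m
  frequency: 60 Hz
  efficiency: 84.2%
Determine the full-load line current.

95.3 A

ω = 2π×1143/60 = 119.7 rad/s; P_out = τω = 186 × 119.7 = 22264 W
P_in = P_out / η = 22264 / 0.842 = 26442 W
I_L = P_in / (√3·V_L·cosφ) = 26442 / (1.732 × 208 × 0.77) = 95.3 A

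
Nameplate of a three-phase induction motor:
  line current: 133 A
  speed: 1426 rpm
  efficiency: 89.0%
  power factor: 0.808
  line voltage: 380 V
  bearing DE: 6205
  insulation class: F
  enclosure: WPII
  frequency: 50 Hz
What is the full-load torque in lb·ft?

311 lb·ft

P_in = √3·V·I·cosφ = 1.732 × 380 × 133 × 0.808 = 70729 W
P_out = η·P_in = 0.89 × 70729 = 62949 W
n = 1426 rpm
ω = 2π×1426/60 = 149.3 rad/s
τ = P_out/ω = 62949/149.3 = 421.6 N·m
In lb·ft: 421.6/1.356 = 311 lb·ft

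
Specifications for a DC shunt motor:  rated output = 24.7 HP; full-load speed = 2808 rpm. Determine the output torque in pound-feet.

46.2 lb·ft

P_out = 24.7 × 746 = 18426 W
ω = 2π × 2808/60 = 294.1 rad/s
τ = P_out/ω = 18426/294.1 = 62.65 N·m
In lb·ft: 62.65/1.356 = 46.2 lb·ft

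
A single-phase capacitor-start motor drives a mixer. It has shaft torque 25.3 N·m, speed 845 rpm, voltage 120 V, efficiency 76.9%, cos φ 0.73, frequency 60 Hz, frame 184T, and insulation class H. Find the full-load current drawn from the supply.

ω = 2π×845/60 = 88.49 rad/s; P_out = τω = 25.3 × 88.49 = 2239 W
P_in = P_out / η = 2239 / 0.769 = 2912 W
I = P_in / (V·cosφ) = 2912 / (120 × 0.73) = 33.2 A

33.2 A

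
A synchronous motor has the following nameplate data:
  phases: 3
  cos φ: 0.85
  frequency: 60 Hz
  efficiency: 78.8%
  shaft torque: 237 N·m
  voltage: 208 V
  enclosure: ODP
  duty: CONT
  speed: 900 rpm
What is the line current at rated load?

92.6 A

ω = 2π×900/60 = 94.25 rad/s; P_out = τω = 237 × 94.25 = 22337 W
P_in = P_out / η = 22337 / 0.788 = 28346 W
I_L = P_in / (√3·V_L·cosφ) = 28346 / (1.732 × 208 × 0.85) = 92.6 A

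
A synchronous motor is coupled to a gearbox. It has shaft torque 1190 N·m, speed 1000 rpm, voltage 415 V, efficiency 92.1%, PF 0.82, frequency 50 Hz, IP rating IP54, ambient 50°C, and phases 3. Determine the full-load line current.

ω = 2π×1000/60 = 104.7 rad/s; P_out = τω = 1190 × 104.7 = 124593 W
P_in = P_out / η = 124593 / 0.921 = 135280 W
I_L = P_in / (√3·V_L·cosφ) = 135280 / (1.732 × 415 × 0.82) = 230 A

230 A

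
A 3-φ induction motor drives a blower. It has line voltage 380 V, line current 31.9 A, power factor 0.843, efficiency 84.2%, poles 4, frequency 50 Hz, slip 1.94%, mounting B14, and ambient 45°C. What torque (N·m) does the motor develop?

P_in = √3·V·I·cosφ = 1.732 × 380 × 31.9 × 0.843 = 17699 W
P_out = η·P_in = 0.842 × 17699 = 14903 W
n_s = 120×50/4 = 1500 rpm; n = 1500×(1−0.0194) = 1471 rpm
ω = 2π×1471/60 = 154 rad/s
τ = P_out/ω = 14903/154 = 96.8 N·m

96.8 N·m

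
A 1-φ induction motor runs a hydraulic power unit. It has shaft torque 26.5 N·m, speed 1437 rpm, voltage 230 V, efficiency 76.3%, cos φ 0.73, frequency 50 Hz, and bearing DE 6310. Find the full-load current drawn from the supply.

31.1 A

ω = 2π×1437/60 = 150.5 rad/s; P_out = τω = 26.5 × 150.5 = 3988 W
P_in = P_out / η = 3988 / 0.763 = 5227 W
I = P_in / (V·cosφ) = 5227 / (230 × 0.73) = 31.1 A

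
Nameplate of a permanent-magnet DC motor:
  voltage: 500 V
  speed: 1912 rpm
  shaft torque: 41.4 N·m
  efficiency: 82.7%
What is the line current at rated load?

20 A

ω = 2π×1912/60 = 200.2 rad/s; P_out = τω = 41.4 × 200.2 = 8288 W
P_in = P_out / η = 8288 / 0.827 = 10022 W
I = P_in / V = 10022 / 500 = 20 A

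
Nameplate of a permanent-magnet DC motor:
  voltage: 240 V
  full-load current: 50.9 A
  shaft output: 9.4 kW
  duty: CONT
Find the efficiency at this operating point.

P_out = 9.4 kW = 9400 W
P_in = V·I = 240 × 50.9 = 12216 W
η = P_out / P_in = 9400 / 12216 = 0.769 = 76.9%

76.9 %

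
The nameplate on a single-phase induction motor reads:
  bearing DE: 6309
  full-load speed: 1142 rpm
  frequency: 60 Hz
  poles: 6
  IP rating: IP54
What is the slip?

n_s = 120f/p = 120×60/6 = 1200 rpm
s = (n_s − n)/n_s = (1200 − 1142)/1200 = 0.0483

4.83 %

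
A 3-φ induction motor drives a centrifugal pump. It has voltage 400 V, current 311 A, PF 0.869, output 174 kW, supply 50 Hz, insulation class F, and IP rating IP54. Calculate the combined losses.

13.2 kW

P_in = √3·V·I·cosφ = 1.732×400×311×0.869 = 187235 W
P_out = 174000 W
Losses = P_in − P_out = 187235 − 174000 = 13235 W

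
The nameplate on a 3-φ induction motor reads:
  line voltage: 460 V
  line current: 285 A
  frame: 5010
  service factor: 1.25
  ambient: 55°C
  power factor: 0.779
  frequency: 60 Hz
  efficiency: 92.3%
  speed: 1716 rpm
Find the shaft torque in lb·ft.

670 lb·ft

P_in = √3·V·I·cosφ = 1.732 × 460 × 285 × 0.779 = 176884 W
P_out = η·P_in = 0.923 × 176884 = 163264 W
n = 1716 rpm
ω = 2π×1716/60 = 179.7 rad/s
τ = P_out/ω = 163264/179.7 = 908.5 N·m
In lb·ft: 908.5/1.356 = 670 lb·ft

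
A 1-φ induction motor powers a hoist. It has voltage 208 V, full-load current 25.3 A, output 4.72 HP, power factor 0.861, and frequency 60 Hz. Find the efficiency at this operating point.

P_out = 4.72 × 746 = 3521 W
P_in = V·I·cosφ = 208 × 25.3 × 0.861 = 4531 W
η = P_out / P_in = 3521 / 4531 = 0.777 = 77.7%

77.7 %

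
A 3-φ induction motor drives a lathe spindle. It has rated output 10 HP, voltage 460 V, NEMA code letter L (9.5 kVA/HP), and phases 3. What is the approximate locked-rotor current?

119 A

S_LR = 9.5 × 10 = 95 kVA
I_LR = S_LR/(√3·V_L) = 95000/(1.732×460) = 119 A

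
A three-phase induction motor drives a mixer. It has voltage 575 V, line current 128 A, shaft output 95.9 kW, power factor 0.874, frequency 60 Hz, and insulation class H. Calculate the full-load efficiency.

P_out = 95.9 kW = 95900 W
P_in = √3·V_L·I_L·cosφ = 1.732 × 575 × 128 × 0.874 = 111413 W
η = P_out / P_in = 95900 / 111413 = 0.861 = 86.1%

86.1 %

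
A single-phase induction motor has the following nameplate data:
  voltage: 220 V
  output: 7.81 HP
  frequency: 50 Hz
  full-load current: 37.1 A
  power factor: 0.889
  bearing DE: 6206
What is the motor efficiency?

P_out = 7.81 × 746 = 5826 W
P_in = V·I·cosφ = 220 × 37.1 × 0.889 = 7256 W
η = P_out / P_in = 5826 / 7256 = 0.803 = 80.3%

80.3 %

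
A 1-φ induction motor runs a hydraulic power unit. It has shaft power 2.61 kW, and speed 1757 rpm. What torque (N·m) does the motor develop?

ω = 2π × 1757/60 = 184 rad/s
τ = P/ω = 2610/184 = 14.2 N·m

14.2 N·m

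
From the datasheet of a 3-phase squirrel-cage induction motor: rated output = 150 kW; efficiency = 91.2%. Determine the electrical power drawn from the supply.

P_out = 150000 W
P_in = P_out/η = 150000/0.912 = 164474 W = 164 kW

164 kW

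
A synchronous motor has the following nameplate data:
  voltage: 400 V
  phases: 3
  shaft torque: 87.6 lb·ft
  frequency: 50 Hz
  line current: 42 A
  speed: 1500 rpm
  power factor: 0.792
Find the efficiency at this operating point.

τ = 87.6 lb·ft × 1.356 = 118.8 N·m
ω = 2π × 1500/60 = 157.1 rad/s; P_out = τω = 118.8 × 157.1 = 18663 W
P_in = √3·V_L·I_L·cosφ = 1.732 × 400 × 42 × 0.792 = 23045 W
η = P_out / P_in = 18663 / 23045 = 0.810 = 81.0%

81.0 %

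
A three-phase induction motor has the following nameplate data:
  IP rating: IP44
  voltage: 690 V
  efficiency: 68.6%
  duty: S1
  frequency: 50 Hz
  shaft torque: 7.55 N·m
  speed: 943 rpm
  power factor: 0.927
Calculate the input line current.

0.981 A

ω = 2π×943/60 = 98.75 rad/s; P_out = τω = 7.55 × 98.75 = 746 W
P_in = P_out / η = 746 / 0.686 = 1087 W
I_L = P_in / (√3·V_L·cosφ) = 1087 / (1.732 × 690 × 0.927) = 0.981 A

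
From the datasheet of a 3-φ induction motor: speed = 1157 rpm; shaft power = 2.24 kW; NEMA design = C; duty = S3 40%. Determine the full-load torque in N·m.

ω = 2π × 1157/60 = 121.2 rad/s
τ = P/ω = 2240/121.2 = 18.5 N·m

18.5 N·m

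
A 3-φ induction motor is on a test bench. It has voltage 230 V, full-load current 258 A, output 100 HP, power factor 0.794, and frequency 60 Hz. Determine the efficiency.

91.4 %

P_out = 100 × 746 = 74600 W
P_in = √3·V_L·I_L·cosφ = 1.732 × 230 × 258 × 0.794 = 81605 W
η = P_out / P_in = 74600 / 81605 = 0.914 = 91.4%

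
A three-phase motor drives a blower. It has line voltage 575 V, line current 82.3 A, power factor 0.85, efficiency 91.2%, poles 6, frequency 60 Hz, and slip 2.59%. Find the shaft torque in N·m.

519 N·m

P_in = √3·V·I·cosφ = 1.732 × 575 × 82.3 × 0.85 = 69668 W
P_out = η·P_in = 0.912 × 69668 = 63537 W
n_s = 120×60/6 = 1200 rpm; n = 1200×(1−0.0259) = 1169 rpm
ω = 2π×1169/60 = 122.4 rad/s
τ = P_out/ω = 63537/122.4 = 519 N·m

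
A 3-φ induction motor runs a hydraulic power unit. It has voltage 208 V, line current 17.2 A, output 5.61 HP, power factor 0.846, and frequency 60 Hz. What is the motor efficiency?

79.8 %

P_out = 5.61 × 746 = 4185 W
P_in = √3·V_L·I_L·cosφ = 1.732 × 208 × 17.2 × 0.846 = 5242 W
η = P_out / P_in = 4185 / 5242 = 0.798 = 79.8%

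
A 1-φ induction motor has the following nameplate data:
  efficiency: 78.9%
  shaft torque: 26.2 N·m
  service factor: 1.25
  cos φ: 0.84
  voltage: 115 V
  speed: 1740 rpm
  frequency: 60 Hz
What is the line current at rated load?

62.6 A

ω = 2π×1740/60 = 182.2 rad/s; P_out = τω = 26.2 × 182.2 = 4774 W
P_in = P_out / η = 4774 / 0.789 = 6051 W
I = P_in / (V·cosφ) = 6051 / (115 × 0.84) = 62.6 A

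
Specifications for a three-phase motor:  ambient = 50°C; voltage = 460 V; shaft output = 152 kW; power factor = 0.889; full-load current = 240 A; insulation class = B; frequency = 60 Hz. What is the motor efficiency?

89.4 %

P_out = 152 kW = 152000 W
P_in = √3·V_L·I_L·cosφ = 1.732 × 460 × 240 × 0.889 = 169988 W
η = P_out / P_in = 152000 / 169988 = 0.894 = 89.4%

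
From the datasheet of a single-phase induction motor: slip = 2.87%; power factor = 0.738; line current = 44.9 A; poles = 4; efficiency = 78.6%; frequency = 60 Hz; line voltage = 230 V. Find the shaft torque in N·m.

P_in = V·I·cosφ = 230 × 44.9 × 0.738 = 7621 W
P_out = η·P_in = 0.786 × 7621 = 5990 W
n_s = 120×60/4 = 1800 rpm; n = 1800×(1−0.0287) = 1748 rpm
ω = 2π×1748/60 = 183.1 rad/s
τ = P_out/ω = 5990/183.1 = 32.7 N·m

32.7 N·m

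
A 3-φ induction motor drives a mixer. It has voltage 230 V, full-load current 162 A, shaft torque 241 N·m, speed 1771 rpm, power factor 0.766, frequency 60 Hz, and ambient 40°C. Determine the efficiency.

ω = 2π × 1771/60 = 185.5 rad/s; P_out = τω = 241 × 185.5 = 44706 W
P_in = √3·V_L·I_L·cosφ = 1.732 × 230 × 162 × 0.766 = 49433 W
η = P_out / P_in = 44706 / 49433 = 0.904 = 90.4%

90.4 %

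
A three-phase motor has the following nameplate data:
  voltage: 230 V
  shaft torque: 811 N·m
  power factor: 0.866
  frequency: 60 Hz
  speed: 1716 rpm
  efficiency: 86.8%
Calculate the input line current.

ω = 2π×1716/60 = 179.7 rad/s; P_out = τω = 811 × 179.7 = 145737 W
P_in = P_out / η = 145737 / 0.868 = 167900 W
I_L = P_in / (√3·V_L·cosφ) = 167900 / (1.732 × 230 × 0.866) = 487 A

487 A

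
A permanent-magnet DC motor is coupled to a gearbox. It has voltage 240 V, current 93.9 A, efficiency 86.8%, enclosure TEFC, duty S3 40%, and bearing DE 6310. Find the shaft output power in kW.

P_in = V·I = 240 × 93.9 = 22536 W
P_out = η·P_in = 0.868 × 22536 = 19561 W

19.6 kW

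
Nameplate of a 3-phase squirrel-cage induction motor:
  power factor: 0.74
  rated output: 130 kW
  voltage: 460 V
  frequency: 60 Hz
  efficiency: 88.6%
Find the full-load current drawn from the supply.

249 A

P_out = 130 kW = 130000 W
P_in = P_out / η = 130000 / 0.886 = 146727 W
I_L = P_in / (√3·V_L·cosφ) = 146727 / (1.732 × 460 × 0.74) = 249 A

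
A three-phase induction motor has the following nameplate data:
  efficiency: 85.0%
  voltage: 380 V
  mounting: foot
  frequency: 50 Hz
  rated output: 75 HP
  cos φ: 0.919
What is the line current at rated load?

109 A

P_out = 75 × 746 = 55950 W
P_in = P_out / η = 55950 / 0.850 = 65824 W
I_L = P_in / (√3·V_L·cosφ) = 65824 / (1.732 × 380 × 0.919) = 109 A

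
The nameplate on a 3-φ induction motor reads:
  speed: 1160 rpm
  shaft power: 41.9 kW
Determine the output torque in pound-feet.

254 lb·ft

ω = 2π × 1160/60 = 121.5 rad/s
τ = P/ω = 41900/121.5 = 344.9 N·m
In lb·ft: 344.9/1.356 = 254 lb·ft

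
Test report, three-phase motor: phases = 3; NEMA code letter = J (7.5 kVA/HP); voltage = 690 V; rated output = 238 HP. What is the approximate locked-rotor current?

S_LR = 7.5 × 238 = 1785 kVA
I_LR = S_LR/(√3·V_L) = 1785000/(1.732×690) = 1490 A

1490 A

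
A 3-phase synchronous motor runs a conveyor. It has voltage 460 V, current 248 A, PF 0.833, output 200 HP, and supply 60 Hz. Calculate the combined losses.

P_in = √3·V·I·cosφ = 1.732×460×248×0.833 = 164590 W
P_out = 200×746 = 149200 W
Losses = P_in − P_out = 164590 − 149200 = 15390 W

15.4 kW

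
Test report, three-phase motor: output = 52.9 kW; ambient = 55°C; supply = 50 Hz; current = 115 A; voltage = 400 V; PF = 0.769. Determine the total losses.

8370 W

P_in = √3·V·I·cosφ = 1.732×400×115×0.769 = 61268 W
P_out = 52900 W
Losses = P_in − P_out = 61268 − 52900 = 8368 W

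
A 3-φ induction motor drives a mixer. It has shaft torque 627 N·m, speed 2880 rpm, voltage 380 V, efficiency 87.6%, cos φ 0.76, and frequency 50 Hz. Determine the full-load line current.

432 A

ω = 2π×2880/60 = 301.6 rad/s; P_out = τω = 627 × 301.6 = 189103 W
P_in = P_out / η = 189103 / 0.876 = 215871 W
I_L = P_in / (√3·V_L·cosφ) = 215871 / (1.732 × 380 × 0.76) = 432 A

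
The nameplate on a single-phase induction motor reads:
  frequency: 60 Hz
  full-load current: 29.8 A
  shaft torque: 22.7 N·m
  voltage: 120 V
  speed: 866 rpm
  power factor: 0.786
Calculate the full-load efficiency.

ω = 2π × 866/60 = 90.69 rad/s; P_out = τω = 22.7 × 90.69 = 2059 W
P_in = V·I·cosφ = 120 × 29.8 × 0.786 = 2811 W
η = P_out / P_in = 2059 / 2811 = 0.732 = 73.2%

73.2 %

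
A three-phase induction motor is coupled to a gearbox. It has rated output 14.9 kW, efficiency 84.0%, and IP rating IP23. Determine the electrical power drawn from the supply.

17.7 kW

P_out = 14900 W
P_in = P_out/η = 14900/0.84 = 17738 W = 17.7 kW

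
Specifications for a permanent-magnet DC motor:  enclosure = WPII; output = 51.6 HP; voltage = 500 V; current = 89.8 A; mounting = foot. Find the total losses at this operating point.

6.41 kW

P_in = V·I = 500×89.8 = 44900 W
P_out = 51.6×746 = 38494 W
Losses = P_in − P_out = 44900 − 38494 = 6406 W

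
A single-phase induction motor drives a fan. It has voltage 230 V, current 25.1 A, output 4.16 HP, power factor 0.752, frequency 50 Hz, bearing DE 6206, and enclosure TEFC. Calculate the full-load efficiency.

71.5 %

P_out = 4.16 × 746 = 3103 W
P_in = V·I·cosφ = 230 × 25.1 × 0.752 = 4341 W
η = P_out / P_in = 3103 / 4341 = 0.715 = 71.5%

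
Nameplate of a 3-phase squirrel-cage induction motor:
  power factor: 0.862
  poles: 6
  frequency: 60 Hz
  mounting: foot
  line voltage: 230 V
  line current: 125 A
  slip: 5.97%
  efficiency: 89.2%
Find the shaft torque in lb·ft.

239 lb·ft

P_in = √3·V·I·cosφ = 1.732 × 230 × 125 × 0.862 = 42923 W
P_out = η·P_in = 0.892 × 42923 = 38287 W
n_s = 120×60/6 = 1200 rpm; n = 1200×(1−0.0597) = 1128 rpm
ω = 2π×1128/60 = 118.1 rad/s
τ = P_out/ω = 38287/118.1 = 324.2 N·m
In lb·ft: 324.2/1.356 = 239 lb·ft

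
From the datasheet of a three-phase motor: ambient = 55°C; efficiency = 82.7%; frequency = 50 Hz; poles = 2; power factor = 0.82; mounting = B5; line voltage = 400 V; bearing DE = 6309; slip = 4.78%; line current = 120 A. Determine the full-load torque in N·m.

188 N·m

P_in = √3·V·I·cosφ = 1.732 × 400 × 120 × 0.82 = 68172 W
P_out = η·P_in = 0.827 × 68172 = 56378 W
n_s = 120×50/2 = 3000 rpm; n = 3000×(1−0.0478) = 2857 rpm
ω = 2π×2857/60 = 299.2 rad/s
τ = P_out/ω = 56378/299.2 = 188 N·m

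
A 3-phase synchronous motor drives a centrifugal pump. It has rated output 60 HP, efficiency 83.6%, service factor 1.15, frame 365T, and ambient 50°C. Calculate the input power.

53.5 kW

P_out = 60 × 746 = 44760 W
P_in = P_out/η = 44760/0.836 = 53541 W = 53.5 kW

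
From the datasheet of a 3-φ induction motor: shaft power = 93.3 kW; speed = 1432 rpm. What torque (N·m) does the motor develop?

622 N·m

ω = 2π × 1432/60 = 150 rad/s
τ = P/ω = 93300/150 = 622 N·m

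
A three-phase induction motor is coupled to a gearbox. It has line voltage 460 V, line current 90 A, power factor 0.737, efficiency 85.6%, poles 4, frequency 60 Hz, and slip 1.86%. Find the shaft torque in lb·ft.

180 lb·ft

P_in = √3·V·I·cosφ = 1.732 × 460 × 90 × 0.737 = 52846 W
P_out = η·P_in = 0.856 × 52846 = 45236 W
n_s = 120×60/4 = 1800 rpm; n = 1800×(1−0.0186) = 1767 rpm
ω = 2π×1767/60 = 185 rad/s
τ = P_out/ω = 45236/185 = 244.5 N·m
In lb·ft: 244.5/1.356 = 180 lb·ft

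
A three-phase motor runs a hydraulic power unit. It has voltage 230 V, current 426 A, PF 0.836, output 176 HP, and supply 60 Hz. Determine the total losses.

10600 W

P_in = √3·V·I·cosφ = 1.732×230×426×0.836 = 141870 W
P_out = 176×746 = 131296 W
Losses = P_in − P_out = 141870 − 131296 = 10574 W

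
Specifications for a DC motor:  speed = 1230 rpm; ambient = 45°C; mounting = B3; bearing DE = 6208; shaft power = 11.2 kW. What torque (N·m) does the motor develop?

87 N·m

ω = 2π × 1230/60 = 128.8 rad/s
τ = P/ω = 11200/128.8 = 87 N·m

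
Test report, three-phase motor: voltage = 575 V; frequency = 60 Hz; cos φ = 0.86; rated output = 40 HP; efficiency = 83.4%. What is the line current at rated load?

41.8 A

P_out = 40 × 746 = 29840 W
P_in = P_out / η = 29840 / 0.834 = 35779 W
I_L = P_in / (√3·V_L·cosφ) = 35779 / (1.732 × 575 × 0.86) = 41.8 A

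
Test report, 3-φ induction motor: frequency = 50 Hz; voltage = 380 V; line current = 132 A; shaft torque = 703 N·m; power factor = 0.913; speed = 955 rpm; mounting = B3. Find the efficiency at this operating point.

ω = 2π × 955/60 = 100 rad/s; P_out = τω = 703 × 100 = 70300 W
P_in = √3·V_L·I_L·cosφ = 1.732 × 380 × 132 × 0.913 = 79319 W
η = P_out / P_in = 70300 / 79319 = 0.886 = 88.6%

88.6 %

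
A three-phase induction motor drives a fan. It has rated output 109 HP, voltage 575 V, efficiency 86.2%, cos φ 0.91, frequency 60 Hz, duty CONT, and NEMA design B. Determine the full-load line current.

104 A

P_out = 109 × 746 = 81314 W
P_in = P_out / η = 81314 / 0.862 = 94332 W
I_L = P_in / (√3·V_L·cosφ) = 94332 / (1.732 × 575 × 0.91) = 104 A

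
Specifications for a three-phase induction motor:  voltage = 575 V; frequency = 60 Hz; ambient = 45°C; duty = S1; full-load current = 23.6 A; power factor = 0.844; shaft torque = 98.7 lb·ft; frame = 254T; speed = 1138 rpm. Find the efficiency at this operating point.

τ = 98.7 lb·ft × 1.356 = 133.8 N·m
ω = 2π × 1138/60 = 119.2 rad/s; P_out = τω = 133.8 × 119.2 = 15949 W
P_in = √3·V_L·I_L·cosφ = 1.732 × 575 × 23.6 × 0.844 = 19837 W
η = P_out / P_in = 15949 / 19837 = 0.804 = 80.4%

80.4 %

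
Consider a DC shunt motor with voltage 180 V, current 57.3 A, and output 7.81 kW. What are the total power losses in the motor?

2.5 kW

P_in = V·I = 180×57.3 = 10314 W
P_out = 7810 W
Losses = P_in − P_out = 10314 − 7810 = 2504 W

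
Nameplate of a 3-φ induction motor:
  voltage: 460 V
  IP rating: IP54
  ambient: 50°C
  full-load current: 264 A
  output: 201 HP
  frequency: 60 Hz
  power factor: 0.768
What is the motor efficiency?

92.8 %

P_out = 201 × 746 = 149946 W
P_in = √3·V_L·I_L·cosφ = 1.732 × 460 × 264 × 0.768 = 161537 W
η = P_out / P_in = 149946 / 161537 = 0.928 = 92.8%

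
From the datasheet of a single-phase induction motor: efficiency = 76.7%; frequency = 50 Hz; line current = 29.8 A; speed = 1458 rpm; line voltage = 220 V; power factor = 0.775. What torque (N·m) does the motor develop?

P_in = V·I·cosφ = 220 × 29.8 × 0.775 = 5081 W
P_out = η·P_in = 0.767 × 5081 = 3897 W
n = 1458 rpm
ω = 2π×1458/60 = 152.7 rad/s
τ = P_out/ω = 3897/152.7 = 25.5 N·m

25.5 N·m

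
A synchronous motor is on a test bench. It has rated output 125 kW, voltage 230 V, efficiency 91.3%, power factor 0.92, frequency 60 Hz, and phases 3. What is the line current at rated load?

374 A

P_out = 125 kW = 125000 W
P_in = P_out / η = 125000 / 0.913 = 136911 W
I_L = P_in / (√3·V_L·cosφ) = 136911 / (1.732 × 230 × 0.92) = 374 A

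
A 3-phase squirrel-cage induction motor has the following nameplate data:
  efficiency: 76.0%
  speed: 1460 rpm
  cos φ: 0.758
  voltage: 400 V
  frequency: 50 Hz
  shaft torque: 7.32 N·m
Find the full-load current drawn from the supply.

ω = 2π×1460/60 = 152.9 rad/s; P_out = τω = 7.32 × 152.9 = 1119 W
P_in = P_out / η = 1119 / 0.760 = 1472 W
I_L = P_in / (√3·V_L·cosφ) = 1472 / (1.732 × 400 × 0.758) = 2.8 A

2.8 A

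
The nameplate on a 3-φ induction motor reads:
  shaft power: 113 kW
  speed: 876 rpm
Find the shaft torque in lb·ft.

909 lb·ft

ω = 2π × 876/60 = 91.73 rad/s
τ = P/ω = 113000/91.73 = 1232 N·m
In lb·ft: 1232/1.356 = 909 lb·ft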